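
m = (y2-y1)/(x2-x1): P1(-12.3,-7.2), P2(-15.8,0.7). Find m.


dy = 0.7 + 7.2 = 7.9
dx = -15.8 + 12.3 = -3.5
m = 7.9/(-3.5) = -2.2571

m = -2.2571


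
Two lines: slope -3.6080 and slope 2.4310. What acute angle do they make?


m1-m2 = -6.039
1+m1*m2 = -7.771048
tan(theta) = |-6.039/(-7.771048)| = 0.777115
theta = arctan(|-6.039/(-7.771048)|) = 37.8513 degrees (acute angle)

37.8513 degrees


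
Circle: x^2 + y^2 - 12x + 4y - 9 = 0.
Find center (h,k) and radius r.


h = -D/2 = 12/2 = 6
k = -E/2 = -4/2 = -2
r^2 = h^2 + k^2 - F = 36 + 4 + 9 = 49
r = 7

Center (6, -2), radius = 7


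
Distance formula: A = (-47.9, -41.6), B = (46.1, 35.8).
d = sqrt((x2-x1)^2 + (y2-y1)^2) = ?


dx = 46.1 + 47.9 = 94.0
dy = 35.8 + 41.6 = 77.4
d = sqrt(8836.0 + 5990.76) = sqrt(14826.76) = 121.7652

121.7652


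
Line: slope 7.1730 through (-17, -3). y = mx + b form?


y + 3 = 7.1730(x + 17)
y = 7.1730x - 3 - 7.1730*(-17)
y = 7.1730x + 118.9410

y = 7.1730x + 118.9410


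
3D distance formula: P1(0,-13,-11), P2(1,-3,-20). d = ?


dx=1, dy=10, dz=-9
d = sqrt(1+100+81) = sqrt(182) = 13.4907

13.4907


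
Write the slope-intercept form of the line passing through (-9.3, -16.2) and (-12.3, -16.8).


m = (-0.6)/(-3.0) = 0.2000
b = y1 - m*x1 = -16.2 - (-0.6*(-9.3))/(-3.0) = -16.2 + 1.8600 = -14.3400

y = 0.2000x - 14.3400


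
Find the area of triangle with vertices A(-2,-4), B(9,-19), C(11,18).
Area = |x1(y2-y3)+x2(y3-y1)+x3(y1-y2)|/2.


-2*(-19-18) = 74
9*(18+ 4) = 198
11*(-4+ 19) = 165
sum = 437
Area = |437|/2 = 218.5000

218.5000 sq units


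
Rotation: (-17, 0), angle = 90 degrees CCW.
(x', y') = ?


cos(90) = 0, sin(90) = 1
x' = -17*0 - 0*1 = 0
y' = -17*1 + 0*0 = -17

(0, -17)


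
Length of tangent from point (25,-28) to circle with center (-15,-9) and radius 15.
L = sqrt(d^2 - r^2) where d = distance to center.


d = sqrt((25+ 15)^2 + (-28+ 9)^2) = sqrt(1600+361) = 44.2832
L = sqrt(1961.0000 - 225) = sqrt(1736.0000) = 41.6653

41.6653


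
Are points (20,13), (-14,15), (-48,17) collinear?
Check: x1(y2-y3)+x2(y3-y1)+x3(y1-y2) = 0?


20*(15-17) - 14*(17-13) - 48*(13-15)
= -40 - 56 + 96 = 0

Yes, collinear (determinant = 0)


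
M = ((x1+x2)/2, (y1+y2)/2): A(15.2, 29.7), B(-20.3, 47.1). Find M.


Mx = (15.2 - 20.3)/2 = -5.1/2 = -2.5500
My = (29.7 + 47.1)/2 = 76.8/2 = 38.4000

(-2.5500, 38.4000)


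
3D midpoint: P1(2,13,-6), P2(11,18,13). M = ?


Mx = (2+11)/2 = 6.5000
My = (13+18)/2 = 15.5000
Mz = (-6+13)/2 = 3.5000

M = (6.5000, 15.5000, 3.5000)


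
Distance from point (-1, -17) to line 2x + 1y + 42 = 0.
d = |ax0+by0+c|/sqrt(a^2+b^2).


|2*(-1) + 1*(-17) + 42| = |23| = 23
sqrt(4 + 1) = sqrt(5) = 2.2361
d = 23/sqrt(5) = 10.2859

10.2859


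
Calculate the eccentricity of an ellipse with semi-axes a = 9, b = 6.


c = sqrt(81-36) = sqrt(45) = 6.7082
e = c/a = sqrt(45)/9 = 0.7454

e = 0.7454


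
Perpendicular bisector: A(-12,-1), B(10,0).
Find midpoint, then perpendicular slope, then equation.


Midpoint = (-1, -0.5)
Slope of AB = dy/dx = 1/22 = 0.0455
Perp slope = -dx/dy = -22/1 = -22.0000
b = My - (perp slope)*Mx = -0.5 + (22*(-1))/1 = -0.5 - 22.0000 = -22.5000

y = -22.0000x - 22.5000


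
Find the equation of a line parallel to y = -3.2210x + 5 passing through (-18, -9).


Parallel lines have equal slopes.
m2 = -3.2210
b2 = -9 + 3.2210*(-18) = -66.9780

y = -3.2210x - 66.9780


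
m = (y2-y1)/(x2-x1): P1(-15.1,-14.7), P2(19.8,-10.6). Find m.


dy = -10.6 + 14.7 = 4.1
dx = 19.8 + 15.1 = 34.9
m = 4.1/34.9 = 0.1175

m = 0.1175


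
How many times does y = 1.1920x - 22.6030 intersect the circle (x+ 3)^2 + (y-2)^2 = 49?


Substitute y = 1.1920x - 22.6030: (x+ 3)^2 + (1.1920x- 22.6030-2)^2 = 49
Expand to Ax^2 + Bx + C = 0, where b-k = -24.603
A = 1+m^2 = 2.420864
B = 2(m(b-k) - h) = 2(1.1920*(-24.603) + 3) = -52.653552
C = h^2 + (b-k)^2 - r^2 = 9 + 605.307609 - 49 = 565.307609
disc = B^2-4AC = 2772.3965 - 5474.1314 = -2701.7349
disc < 0

0 intersection points


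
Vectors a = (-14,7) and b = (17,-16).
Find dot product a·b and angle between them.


a·b = -14*17 + 7*(-16) = -238 - 112 = -350
|a| = sqrt(196+49) = 15.6525
|b| = sqrt(289+256) = 23.3452
cos(theta) = -350/(sqrt(245)*sqrt(545)) = -350/sqrt(133525) = -0.957826
theta = arccos(-350/sqrt(133525)) = 163.3008 degrees

a·b = -350, theta = 163.3008 deg


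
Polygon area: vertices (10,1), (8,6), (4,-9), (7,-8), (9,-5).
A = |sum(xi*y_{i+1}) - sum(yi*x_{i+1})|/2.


sum(xi*y_{i+1}) = 10*6 + 8*(-9) + 4*(-8) + 7*(-5) + 9*1 = -70
sum(yi*x_{i+1}) = 1*8 + 6*4 - 9*7 - 8*9 - 5*10 = -153
Area = |-70 + 153|/2 = 83/2 = 41.5000

41.5000 sq units


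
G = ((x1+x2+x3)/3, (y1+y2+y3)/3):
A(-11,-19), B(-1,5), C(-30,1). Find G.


Gx = (-11- 1- 30)/3 = -42/3 = -14.0000
Gy = (-19+5+1)/3 = -13/3 = -4.3333

G = (-14.0000, -4.3333)


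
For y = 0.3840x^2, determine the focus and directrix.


a = 0.3840
1/(4a) = 0.6510
Focus = (0, 0.6510)
Directrix: y = -0.6510

Focus = (0, 0.6510), Directrix: y = -0.6510


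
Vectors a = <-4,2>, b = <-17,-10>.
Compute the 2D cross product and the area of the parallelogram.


cross = -4*(-10) - 2*(-17) = 40 + 34 = 74
Parallelogram area = |74| = 74

cross = 74, parallelogram area = 74


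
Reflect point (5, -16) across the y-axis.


Reflection rule for y-axis: (-x, y)
(5, -16) -> (-5, -16)

(-5, -16)


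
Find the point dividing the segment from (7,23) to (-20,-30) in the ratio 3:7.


Px = (3*(-20) + 7*7)/10 = -11/10 = -1.1000
Py = (3*(-30) + 7*23)/10 = 71/10 = 7.1000

P = (-1.1000, 7.1000)


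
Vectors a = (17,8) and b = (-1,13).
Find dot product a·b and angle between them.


a·b = 17*(-1) + 8*13 = -17 + 104 = 87
|a| = sqrt(289+64) = 18.7883
|b| = sqrt(1+169) = 13.0384
cos(theta) = 87/(sqrt(353)*sqrt(170)) = 87/sqrt(60010) = 0.355146
theta = arccos(87/sqrt(60010)) = 69.1976 degrees

a·b = 87, theta = 69.1976 deg


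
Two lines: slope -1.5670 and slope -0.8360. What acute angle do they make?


m1-m2 = -0.731
1+m1*m2 = 2.310012
tan(theta) = |-0.731/2.310012| = 0.316449
theta = arctan(|-0.731/2.310012|) = 17.5599 degrees (acute angle)

17.5599 degrees


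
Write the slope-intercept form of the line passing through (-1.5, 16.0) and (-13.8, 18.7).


m = (2.7)/(-12.3) = -0.2195
b = y1 - m*x1 = 16.0 - (2.7*(-1.5))/(-12.3) = 16.0 - 0.3293 = 15.6707

y = -0.2195x + 15.6707


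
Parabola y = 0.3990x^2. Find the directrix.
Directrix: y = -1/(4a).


a = 0.3990
1/(4a) = 0.6266
directrix: y = -0.6266 = -0.6266

y = -0.6266


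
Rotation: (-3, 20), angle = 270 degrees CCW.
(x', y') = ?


cos(270) = 0, sin(270) = -1
x' = -3*0 - 20*(-1) = 20
y' = -3*(-1) + 20*0 = 3

(20, 3)


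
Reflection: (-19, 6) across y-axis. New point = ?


Reflection rule for y-axis: (-x, y)
(-19, 6) -> (19, 6)

(19, 6)


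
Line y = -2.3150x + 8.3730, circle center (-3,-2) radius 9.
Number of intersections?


Substitute y = -2.3150x + 8.3730: (x+ 3)^2 + (-2.3150x+8.3730+ 2)^2 = 81
Expand to Ax^2 + Bx + C = 0, where b-k = 10.373
A = 1+m^2 = 6.359225
B = 2(m(b-k) - h) = 2(-2.3150*10.373 + 3) = -42.02699
C = h^2 + (b-k)^2 - r^2 = 9 + 107.599129 - 81 = 35.599129
disc = B^2-4AC = 1766.2679 - 905.5315 = 860.7364
disc > 0

2 intersection points


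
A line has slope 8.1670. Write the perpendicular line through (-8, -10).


Perpendicular slope = -1/m1 = -1/8.1670 = -0.1224
b2 = y0 - m2*x0 = -10 - 8/8.1670 = -10 - 0.9796 = -10.9796

y = -0.1224x - 10.9796


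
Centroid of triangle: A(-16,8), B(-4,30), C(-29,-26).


Gx = (-16- 4- 29)/3 = -49/3 = -16.3333
Gy = (8+30- 26)/3 = 12/3 = 4.0000

G = (-16.3333, 4.0000)


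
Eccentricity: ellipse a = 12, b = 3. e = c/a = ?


c = sqrt(144-9) = sqrt(135) = 11.6190
e = c/a = sqrt(135)/12 = 0.9682

e = 0.9682


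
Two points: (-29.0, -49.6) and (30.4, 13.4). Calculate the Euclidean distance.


dx = 30.4 + 29.0 = 59.4
dy = 13.4 + 49.6 = 63.0
d = sqrt(3528.36 + 3969.0) = sqrt(7497.36) = 86.5873

86.5873


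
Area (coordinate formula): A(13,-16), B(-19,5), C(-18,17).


13*(5-17) = -156
-19*(17+ 16) = -627
-18*(-16-5) = 378
sum = -405
Area = |-405|/2 = 202.5000

202.5000 sq units


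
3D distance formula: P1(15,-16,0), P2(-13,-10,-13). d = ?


dx=-28, dy=6, dz=-13
d = sqrt(784+36+169) = sqrt(989) = 31.4484

31.4484


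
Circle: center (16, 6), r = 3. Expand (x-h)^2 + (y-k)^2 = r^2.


(x-16)^2 + (y-6)^2 = 3^2
D = -2h = -32, E = -2k = -12
F = h^2+k^2-r^2 = 256+36-9 = 283

x^2 + y^2 - 32x - 12y + 283 = 0


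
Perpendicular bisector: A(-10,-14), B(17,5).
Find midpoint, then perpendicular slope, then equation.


Midpoint = (3.5, -4.5)
Slope of AB = dy/dx = 19/27 = 0.7037
Perp slope = -dx/dy = -27/19 = -1.4211
b = My - (perp slope)*Mx = -4.5 + (27*3.5)/19 = -4.5 + 4.9737 = 0.4737

y = -1.4211x + 0.4737


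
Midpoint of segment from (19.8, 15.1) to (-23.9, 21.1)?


Mx = (19.8 - 23.9)/2 = -4.1/2 = -2.0500
My = (15.1 + 21.1)/2 = 36.2/2 = 18.1000

(-2.0500, 18.1000)


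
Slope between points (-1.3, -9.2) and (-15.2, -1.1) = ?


dy = -1.1 + 9.2 = 8.1
dx = -15.2 + 1.3 = -13.9
m = 8.1/(-13.9) = -0.5827

m = -0.5827


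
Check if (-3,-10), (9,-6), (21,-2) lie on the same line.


-3*(-6+ 2) + 9*(-2+ 10) + 21*(-10+ 6)
= 12 + 72 - 84 = 0

Yes, collinear (determinant = 0)


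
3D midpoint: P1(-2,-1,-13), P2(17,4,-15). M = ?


Mx = (-2+17)/2 = 7.5000
My = (-1+4)/2 = 1.5000
Mz = (-13- 15)/2 = -14.0000

M = (7.5000, 1.5000, -14.0000)


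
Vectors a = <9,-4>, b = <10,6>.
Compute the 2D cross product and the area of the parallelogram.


cross = 9*6 + 4*10 = 54 + 40 = 94
Parallelogram area = |94| = 94

cross = 94, parallelogram area = 94


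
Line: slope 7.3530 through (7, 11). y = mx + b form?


y - 11 = 7.3530(x - 7)
y = 7.3530x + 11 - 7.3530*7
y = 7.3530x - 40.4710

y = 7.3530x - 40.4710


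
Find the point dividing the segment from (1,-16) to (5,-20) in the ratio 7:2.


Px = (7*5 + 2*1)/9 = 37/9 = 4.1111
Py = (7*(-20) + 2*(-16))/9 = -172/9 = -19.1111

P = (4.1111, -19.1111)


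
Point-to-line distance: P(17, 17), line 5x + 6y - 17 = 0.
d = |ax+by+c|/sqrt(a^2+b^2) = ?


|5*17 + 6*17 - 17| = |170| = 170
sqrt(25 + 36) = sqrt(61) = 7.8102
d = 170/sqrt(61) = 21.7663

21.7663


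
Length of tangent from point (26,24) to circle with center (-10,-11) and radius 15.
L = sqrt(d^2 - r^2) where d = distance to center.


d = sqrt((26+ 10)^2 + (24+ 11)^2) = sqrt(1296+1225) = 50.2096
L = sqrt(2521.0000 - 225) = sqrt(2296.0000) = 47.9166

47.9166


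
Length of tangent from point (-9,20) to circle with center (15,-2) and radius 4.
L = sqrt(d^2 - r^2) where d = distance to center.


d = sqrt((-9-15)^2 + (20+ 2)^2) = sqrt(576+484) = 32.5576
L = sqrt(1060.0000 - 16) = sqrt(1044.0000) = 32.3110

32.3110


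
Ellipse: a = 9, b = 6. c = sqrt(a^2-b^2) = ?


c^2 = 9^2 - 6^2 = 81 - 36 = 45
c = sqrt(45) = 6.7082

c = 6.7082


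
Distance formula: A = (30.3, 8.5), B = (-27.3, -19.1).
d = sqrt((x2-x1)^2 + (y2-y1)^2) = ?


dx = -27.3 - 30.3 = -57.6
dy = -19.1 - 8.5 = -27.6
d = sqrt(3317.76 + 761.76) = sqrt(4079.52) = 63.8711

63.8711


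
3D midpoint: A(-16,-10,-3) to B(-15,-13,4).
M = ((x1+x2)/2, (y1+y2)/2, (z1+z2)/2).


Mx = (-16- 15)/2 = -15.5000
My = (-10- 13)/2 = -11.5000
Mz = (-3+4)/2 = 0.5000

M = (-15.5000, -11.5000, 0.5000)


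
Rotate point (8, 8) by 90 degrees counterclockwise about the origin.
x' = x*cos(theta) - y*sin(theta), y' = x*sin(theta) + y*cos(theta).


cos(90) = 0, sin(90) = 1
x' = 8*0 - 8*1 = -8
y' = 8*1 + 8*0 = 8

(-8, 8)


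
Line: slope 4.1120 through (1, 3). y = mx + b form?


y - 3 = 4.1120(x - 1)
y = 4.1120x + 3 - 4.1120*1
y = 4.1120x - 1.1120

y = 4.1120x - 1.1120


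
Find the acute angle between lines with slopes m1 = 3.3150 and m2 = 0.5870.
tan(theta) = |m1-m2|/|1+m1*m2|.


m1-m2 = 2.728
1+m1*m2 = 2.945905
tan(theta) = |2.728/2.945905| = 0.926031
theta = arctan(|2.728/2.945905|) = 42.8006 degrees (acute angle)

42.8006 degrees


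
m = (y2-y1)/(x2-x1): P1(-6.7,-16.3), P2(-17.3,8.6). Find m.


dy = 8.6 + 16.3 = 24.9
dx = -17.3 + 6.7 = -10.6
m = 24.9/(-10.6) = -2.3491

m = -2.3491


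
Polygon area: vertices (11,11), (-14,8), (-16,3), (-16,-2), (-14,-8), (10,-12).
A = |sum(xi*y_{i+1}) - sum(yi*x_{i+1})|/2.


sum(xi*y_{i+1}) = 11*8 - 14*3 - 16*(-2) - 16*(-8) - 14*(-12) + 10*11 = 484
sum(yi*x_{i+1}) = 11*(-14) + 8*(-16) + 3*(-16) - 2*(-14) - 8*10 - 12*11 = -514
Area = |484 + 514|/2 = 998/2 = 499.0000

499.0000 sq units


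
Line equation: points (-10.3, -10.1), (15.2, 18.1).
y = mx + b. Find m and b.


m = (28.2)/(25.5) = 1.1059
b = y1 - m*x1 = -10.1 - (28.2*(-10.3))/(25.5) = -10.1 + 11.3906 = 1.2906

y = 1.1059x + 1.2906


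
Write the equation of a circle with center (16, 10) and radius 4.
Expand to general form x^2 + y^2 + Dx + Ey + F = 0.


(x-16)^2 + (y-10)^2 = 4^2
D = -2h = -32, E = -2k = -20
F = h^2+k^2-r^2 = 256+100-16 = 340

x^2 + y^2 - 32x - 20y + 340 = 0


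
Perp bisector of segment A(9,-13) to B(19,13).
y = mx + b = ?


Midpoint = (14, 0)
Slope of AB = dy/dx = 26/10 = 2.6000
Perp slope = -dx/dy = -10/26 = -0.3846
b = My - (perp slope)*Mx = 0 + (10*14)/26 = 0 + 5.3846 = 5.3846

y = -0.3846x + 5.3846


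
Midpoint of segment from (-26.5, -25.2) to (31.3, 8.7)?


Mx = (-26.5 + 31.3)/2 = 4.8/2 = 2.4000
My = (-25.2 + 8.7)/2 = -16.5/2 = -8.2500

(2.4000, -8.2500)


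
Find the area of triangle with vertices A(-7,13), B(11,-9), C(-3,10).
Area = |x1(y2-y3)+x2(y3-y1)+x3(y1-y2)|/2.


-7*(-9-10) = 133
11*(10-13) = -33
-3*(13+ 9) = -66
sum = 34
Area = |34|/2 = 17.0000

17.0000 sq units


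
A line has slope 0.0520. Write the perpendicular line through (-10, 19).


Perpendicular slope = -1/m1 = -1/0.0520 = -19.2308
b2 = y0 - m2*x0 = 19 - 10/0.0520 = 19 - 192.3077 = -173.3077

y = -19.2308x - 173.3077


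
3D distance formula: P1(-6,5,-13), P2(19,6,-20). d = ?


dx=25, dy=1, dz=-7
d = sqrt(625+1+49) = sqrt(675) = 25.9808

25.9808


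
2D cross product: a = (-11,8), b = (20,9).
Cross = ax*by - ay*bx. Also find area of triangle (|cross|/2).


cross = -11*9 - 8*20 = -99 - 160 = -259
Triangle area = |-259|/2 = 259/2 = 129.5000

cross = -259, triangle area = 129.5000


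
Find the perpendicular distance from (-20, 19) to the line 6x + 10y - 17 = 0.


|6*(-20) + 10*19 - 17| = |53| = 53
sqrt(36 + 100) = sqrt(136) = 11.6619
d = 53/sqrt(136) = 4.5447

4.5447


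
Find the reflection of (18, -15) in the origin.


Reflection rule for origin: (-x, -y)
(18, -15) -> (-18, 15)

(-18, 15)


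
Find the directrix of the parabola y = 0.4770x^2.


a = 0.4770
1/(4a) = 0.5241
directrix: y = -0.5241 = -0.5241

y = -0.5241


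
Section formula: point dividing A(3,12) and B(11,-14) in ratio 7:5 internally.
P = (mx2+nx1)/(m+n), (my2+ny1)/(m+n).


Px = (7*11 + 5*3)/12 = 92/12 = 7.6667
Py = (7*(-14) + 5*12)/12 = -38/12 = -3.1667

P = (7.6667, -3.1667)


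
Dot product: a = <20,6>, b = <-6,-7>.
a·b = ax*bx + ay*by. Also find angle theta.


a·b = 20*(-6) + 6*(-7) = -120 - 42 = -162
|a| = sqrt(400+36) = 20.8806
|b| = sqrt(36+49) = 9.2195
cos(theta) = -162/(sqrt(436)*sqrt(85)) = -162/sqrt(37060) = -0.841516
theta = arccos(-162/sqrt(37060)) = 147.3005 degrees

a·b = -162, theta = 147.3005 deg


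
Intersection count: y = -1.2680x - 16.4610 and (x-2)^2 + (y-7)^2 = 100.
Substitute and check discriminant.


Substitute y = -1.2680x - 16.4610: (x-2)^2 + (-1.2680x- 16.4610-7)^2 = 100
Expand to Ax^2 + Bx + C = 0, where b-k = -23.461
A = 1+m^2 = 2.607824
B = 2(m(b-k) - h) = 2(-1.2680*(-23.461) - 2) = 55.497096
C = h^2 + (b-k)^2 - r^2 = 4 + 550.418521 - 100 = 454.418521
disc = B^2-4AC = 3079.9277 - 4740.1741 = -1660.2464
disc < 0

0 intersection points


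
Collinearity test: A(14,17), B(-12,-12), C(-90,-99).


14*(-12+ 99) - 12*(-99-17) - 90*(17+ 12)
= 1218 + 1392 - 2610 = 0

Yes, collinear (determinant = 0)


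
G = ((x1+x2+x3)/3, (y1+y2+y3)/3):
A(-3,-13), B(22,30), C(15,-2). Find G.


Gx = (-3+22+15)/3 = 34/3 = 11.3333
Gy = (-13+30- 2)/3 = 15/3 = 5.0000

G = (11.3333, 5.0000)


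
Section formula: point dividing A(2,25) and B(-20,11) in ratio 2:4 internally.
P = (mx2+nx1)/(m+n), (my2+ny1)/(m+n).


Px = (2*(-20) + 4*2)/6 = -32/6 = -5.3333
Py = (2*11 + 4*25)/6 = 122/6 = 20.3333

P = (-5.3333, 20.3333)


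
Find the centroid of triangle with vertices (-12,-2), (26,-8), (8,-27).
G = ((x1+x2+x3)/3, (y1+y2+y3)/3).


Gx = (-12+26+8)/3 = 22/3 = 7.3333
Gy = (-2- 8- 27)/3 = -37/3 = -12.3333

G = (7.3333, -12.3333)


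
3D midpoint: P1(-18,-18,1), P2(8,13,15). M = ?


Mx = (-18+8)/2 = -5.0000
My = (-18+13)/2 = -2.5000
Mz = (1+15)/2 = 8.0000

M = (-5.0000, -2.5000, 8.0000)


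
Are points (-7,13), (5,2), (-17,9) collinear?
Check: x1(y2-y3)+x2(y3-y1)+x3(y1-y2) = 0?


-7*(2-9) + 5*(9-13) - 17*(13-2)
= 49 - 20 - 187 = -158

No, not collinear (determinant = -158)


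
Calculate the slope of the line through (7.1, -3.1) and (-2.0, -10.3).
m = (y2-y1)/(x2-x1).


dy = -10.3 + 3.1 = -7.2
dx = -2.0 - 7.1 = -9.1
m = -7.2/(-9.1) = 0.7912

m = 0.7912


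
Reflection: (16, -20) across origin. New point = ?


Reflection rule for origin: (-x, -y)
(16, -20) -> (-16, 20)

(-16, 20)


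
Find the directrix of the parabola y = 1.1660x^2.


a = 1.1660
1/(4a) = 0.2144
directrix: y = -0.2144 = -0.2144

y = -0.2144


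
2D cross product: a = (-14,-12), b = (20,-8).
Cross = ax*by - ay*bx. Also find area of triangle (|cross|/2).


cross = -14*(-8) + 12*20 = 112 + 240 = 352
Triangle area = |352|/2 = 352/2 = 176.0000

cross = 352, triangle area = 176.0000


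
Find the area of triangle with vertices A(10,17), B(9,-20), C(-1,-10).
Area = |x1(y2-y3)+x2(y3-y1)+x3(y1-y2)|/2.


10*(-20+ 10) = -100
9*(-10-17) = -243
-1*(17+ 20) = -37
sum = -380
Area = |-380|/2 = 190.0000

190.0000 sq units


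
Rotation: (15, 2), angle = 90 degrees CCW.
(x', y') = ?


cos(90) = 0, sin(90) = 1
x' = 15*0 - 2*1 = -2
y' = 15*1 + 2*0 = 15

(-2, 15)


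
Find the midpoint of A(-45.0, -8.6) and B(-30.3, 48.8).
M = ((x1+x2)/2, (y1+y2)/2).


Mx = (-45.0 - 30.3)/2 = -75.3/2 = -37.6500
My = (-8.6 + 48.8)/2 = 40.2/2 = 20.1000

(-37.6500, 20.1000)


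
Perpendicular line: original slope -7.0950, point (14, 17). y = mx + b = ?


Perpendicular slope = -1/m1 = -1/(-7.0950) = 0.1409
b2 = y0 - m2*x0 = 17 + 14/(-7.0950) = 17 - 1.9732 = 15.0268

y = 0.1409x + 15.0268


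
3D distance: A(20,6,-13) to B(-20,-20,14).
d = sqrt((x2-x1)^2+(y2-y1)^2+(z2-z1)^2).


dx=-40, dy=-26, dz=27
d = sqrt(1600+676+729) = sqrt(3005) = 54.8179

54.8179


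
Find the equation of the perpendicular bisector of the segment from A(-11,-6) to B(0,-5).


Midpoint = (-5.5, -5.5)
Slope of AB = dy/dx = 1/11 = 0.0909
Perp slope = -dx/dy = -11/1 = -11.0000
b = My - (perp slope)*Mx = -5.5 + (11*(-5.5))/1 = -5.5 - 60.5000 = -66.0000

y = -11.0000x - 66.0000


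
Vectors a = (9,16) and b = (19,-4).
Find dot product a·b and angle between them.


a·b = 9*19 + 16*(-4) = 171 - 64 = 107
|a| = sqrt(81+256) = 18.3576
|b| = sqrt(361+16) = 19.4165
cos(theta) = 107/(sqrt(337)*sqrt(377)) = 107/sqrt(127049) = 0.300191
theta = arccos(107/sqrt(127049)) = 72.5309 degrees

a·b = 107, theta = 72.5309 deg


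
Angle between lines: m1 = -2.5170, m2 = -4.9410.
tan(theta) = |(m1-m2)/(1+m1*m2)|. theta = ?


m1-m2 = 2.424
1+m1*m2 = 13.436497
tan(theta) = |2.424/13.436497| = 0.180404
theta = arctan(|2.424/13.436497|) = 10.2264 degrees (acute angle)

10.2264 degrees


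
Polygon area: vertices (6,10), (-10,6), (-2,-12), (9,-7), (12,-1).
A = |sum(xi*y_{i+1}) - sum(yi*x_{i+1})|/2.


sum(xi*y_{i+1}) = 6*6 - 10*(-12) - 2*(-7) + 9*(-1) + 12*10 = 281
sum(yi*x_{i+1}) = 10*(-10) + 6*(-2) - 12*9 - 7*12 - 1*6 = -310
Area = |281 + 310|/2 = 591/2 = 295.5000

295.5000 sq units


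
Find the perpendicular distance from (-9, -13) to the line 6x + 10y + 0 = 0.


|6*(-9) + 10*(-13) + 0| = |-184| = 184
sqrt(36 + 100) = sqrt(136) = 11.6619
d = 184/sqrt(136) = 15.7779

15.7779


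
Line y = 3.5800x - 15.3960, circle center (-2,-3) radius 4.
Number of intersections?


Substitute y = 3.5800x - 15.3960: (x+ 2)^2 + (3.5800x- 15.3960+ 3)^2 = 16
Expand to Ax^2 + Bx + C = 0, where b-k = -12.396
A = 1+m^2 = 13.8164
B = 2(m(b-k) - h) = 2(3.5800*(-12.396) + 2) = -84.75536
C = h^2 + (b-k)^2 - r^2 = 4 + 153.660816 - 16 = 141.660816
disc = B^2-4AC = 7183.4710 - 7828.9700 = -645.4990
disc < 0

0 intersection points


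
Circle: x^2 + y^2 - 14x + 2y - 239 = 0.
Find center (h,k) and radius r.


h = -D/2 = 14/2 = 7
k = -E/2 = -2/2 = -1
r^2 = h^2 + k^2 - F = 49 + 1 + 239 = 289
r = 17

Center (7, -1), radius = 17


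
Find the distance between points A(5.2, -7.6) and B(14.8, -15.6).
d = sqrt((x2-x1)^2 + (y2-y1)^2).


dx = 14.8 - 5.2 = 9.6
dy = -15.6 + 7.6 = -8.0
d = sqrt(92.16 + 64.0) = sqrt(156.16) = 12.4964

12.4964


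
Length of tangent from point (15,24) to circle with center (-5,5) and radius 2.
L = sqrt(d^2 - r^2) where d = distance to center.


d = sqrt((15+ 5)^2 + (24-5)^2) = sqrt(400+361) = 27.5862
L = sqrt(761.0000 - 4) = sqrt(757.0000) = 27.5136

27.5136


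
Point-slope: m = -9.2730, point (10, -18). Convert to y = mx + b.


y + 18 = -9.2730(x - 10)
y = -9.2730x - 18 + 9.2730*10
y = -9.2730x + 74.7300

y = -9.2730x + 74.7300


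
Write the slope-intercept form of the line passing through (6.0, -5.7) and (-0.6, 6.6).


m = (12.3)/(-6.6) = -1.8636
b = y1 - m*x1 = -5.7 - (12.3*6.0)/(-6.6) = -5.7 + 11.1818 = 5.4818

y = -1.8636x + 5.4818


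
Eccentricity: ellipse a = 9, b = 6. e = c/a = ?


c = sqrt(81-36) = sqrt(45) = 6.7082
e = c/a = sqrt(45)/9 = 0.7454

e = 0.7454


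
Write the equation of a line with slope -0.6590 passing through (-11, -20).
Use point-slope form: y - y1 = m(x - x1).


y + 20 = -0.6590(x + 11)
y = -0.6590x - 20 + 0.6590*(-11)
y = -0.6590x - 27.2490

y = -0.6590x - 27.2490


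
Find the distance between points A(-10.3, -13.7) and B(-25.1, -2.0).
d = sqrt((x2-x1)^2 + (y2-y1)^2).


dx = -25.1 + 10.3 = -14.8
dy = -2.0 + 13.7 = 11.7
d = sqrt(219.04 + 136.89) = sqrt(355.93) = 18.8661

18.8661


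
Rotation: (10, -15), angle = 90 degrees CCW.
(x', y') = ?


cos(90) = 0, sin(90) = 1
x' = 10*0 + 15*1 = 15
y' = 10*1 - 15*0 = 10

(15, 10)


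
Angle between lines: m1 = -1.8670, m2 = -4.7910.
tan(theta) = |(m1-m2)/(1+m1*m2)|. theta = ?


m1-m2 = 2.924
1+m1*m2 = 9.944797
tan(theta) = |2.924/9.944797| = 0.294023
theta = arctan(|2.924/9.944797|) = 16.3846 degrees (acute angle)

16.3846 degrees


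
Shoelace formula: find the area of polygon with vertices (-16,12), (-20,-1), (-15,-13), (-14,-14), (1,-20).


sum(xi*y_{i+1}) = -16*(-1) - 20*(-13) - 15*(-14) - 14*(-20) + 1*12 = 778
sum(yi*x_{i+1}) = 12*(-20) - 1*(-15) - 13*(-14) - 14*1 - 20*(-16) = 263
Area = |778 - 263|/2 = 515/2 = 257.5000

257.5000 sq units


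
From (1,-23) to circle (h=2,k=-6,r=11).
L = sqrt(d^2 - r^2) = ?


d = sqrt((1-2)^2 + (-23+ 6)^2) = sqrt(1+289) = 17.0294
L = sqrt(290.0000 - 121) = sqrt(169.0000) = 13.0000

13.0000


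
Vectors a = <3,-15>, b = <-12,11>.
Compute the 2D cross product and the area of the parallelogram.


cross = 3*11 + 15*(-12) = 33 - 180 = -147
Parallelogram area = |-147| = 147

cross = -147, parallelogram area = 147


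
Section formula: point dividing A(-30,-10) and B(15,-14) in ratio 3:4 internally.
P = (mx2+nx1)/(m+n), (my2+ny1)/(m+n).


Px = (3*15 + 4*(-30))/7 = -75/7 = -10.7143
Py = (3*(-14) + 4*(-10))/7 = -82/7 = -11.7143

P = (-10.7143, -11.7143)


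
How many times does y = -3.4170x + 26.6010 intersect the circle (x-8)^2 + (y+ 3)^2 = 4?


Substitute y = -3.4170x + 26.6010: (x-8)^2 + (-3.4170x+26.6010+ 3)^2 = 4
Expand to Ax^2 + Bx + C = 0, where b-k = 29.601
A = 1+m^2 = 12.675889
B = 2(m(b-k) - h) = 2(-3.4170*29.601 - 8) = -218.293234
C = h^2 + (b-k)^2 - r^2 = 64 + 876.219201 - 4 = 936.219201
disc = B^2-4AC = 47651.9360 - 47469.6427 = 182.2933
disc > 0

2 intersection points


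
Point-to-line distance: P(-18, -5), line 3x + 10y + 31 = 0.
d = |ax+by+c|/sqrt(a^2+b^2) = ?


|3*(-18) + 10*(-5) + 31| = |-73| = 73
sqrt(9 + 100) = sqrt(109) = 10.4403
d = 73/sqrt(109) = 6.9921

6.9921


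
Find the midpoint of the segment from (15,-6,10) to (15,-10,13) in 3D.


Mx = (15+15)/2 = 15.0000
My = (-6- 10)/2 = -8.0000
Mz = (10+13)/2 = 11.5000

M = (15.0000, -8.0000, 11.5000)


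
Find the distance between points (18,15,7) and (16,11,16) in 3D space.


dx=-2, dy=-4, dz=9
d = sqrt(4+16+81) = sqrt(101) = 10.0499

10.0499


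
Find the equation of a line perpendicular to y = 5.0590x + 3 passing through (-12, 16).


Perpendicular slope = -1/m1 = -1/5.0590 = -0.1977
b2 = y0 - m2*x0 = 16 - 12/5.0590 = 16 - 2.3720 = 13.6280

y = -0.1977x + 13.6280


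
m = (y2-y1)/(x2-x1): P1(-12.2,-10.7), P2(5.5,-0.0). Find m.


dy = -0.0 + 10.7 = 10.7
dx = 5.5 + 12.2 = 17.7
m = 10.7/17.7 = 0.6045

m = 0.6045


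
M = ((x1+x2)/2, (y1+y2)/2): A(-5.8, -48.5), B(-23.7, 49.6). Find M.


Mx = (-5.8 - 23.7)/2 = -29.5/2 = -14.7500
My = (-48.5 + 49.6)/2 = 1.1/2 = 0.5500

(-14.7500, 0.5500)


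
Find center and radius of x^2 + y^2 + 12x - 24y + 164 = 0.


h = -D/2 = -12/2 = -6
k = -E/2 = 24/2 = 12
r^2 = h^2 + k^2 - F = 36 + 144 - 164 = 16
r = 4

Center (-6, 12), radius = 4


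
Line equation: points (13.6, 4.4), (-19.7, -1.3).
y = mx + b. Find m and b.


m = (-5.7)/(-33.3) = 0.1712
b = y1 - m*x1 = 4.4 - (-5.7*13.6)/(-33.3) = 4.4 - 2.3279 = 2.0721

y = 0.1712x + 2.0721


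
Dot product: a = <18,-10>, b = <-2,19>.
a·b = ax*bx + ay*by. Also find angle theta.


a·b = 18*(-2) - 10*19 = -36 - 190 = -226
|a| = sqrt(324+100) = 20.5913
|b| = sqrt(4+361) = 19.1050
cos(theta) = -226/(sqrt(424)*sqrt(365)) = -226/sqrt(154760) = -0.574486
theta = arccos(-226/sqrt(154760)) = 125.0636 degrees

a·b = -226, theta = 125.0636 deg


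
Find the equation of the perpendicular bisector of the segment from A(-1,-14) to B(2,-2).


Midpoint = (0.5, -8)
Slope of AB = dy/dx = 12/3 = 4.0000
Perp slope = -dx/dy = -3/12 = -0.2500
b = My - (perp slope)*Mx = -8 + (3*0.5)/12 = -8 + 0.1250 = -7.8750

y = -0.2500x - 7.8750


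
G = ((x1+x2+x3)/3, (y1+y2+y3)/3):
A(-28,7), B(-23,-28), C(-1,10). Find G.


Gx = (-28- 23- 1)/3 = -52/3 = -17.3333
Gy = (7- 28+10)/3 = -11/3 = -3.6667

G = (-17.3333, -3.6667)


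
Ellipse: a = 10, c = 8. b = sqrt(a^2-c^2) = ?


b^2 = 10^2 - (8)^2 = 100 - 64 = 36
b = sqrt(36) = 6

b = 6


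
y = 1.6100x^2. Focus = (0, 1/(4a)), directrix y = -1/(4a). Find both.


a = 1.6100
1/(4a) = 0.1553
Focus = (0, 0.1553)
Directrix: y = -0.1553

Focus = (0, 0.1553), Directrix: y = -0.1553


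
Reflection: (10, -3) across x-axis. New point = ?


Reflection rule for x-axis: (x, -y)
(10, -3) -> (10, 3)

(10, 3)


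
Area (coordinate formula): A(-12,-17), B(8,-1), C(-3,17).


-12*(-1-17) = 216
8*(17+ 17) = 272
-3*(-17+ 1) = 48
sum = 536
Area = |536|/2 = 268.0000

268.0000 sq units


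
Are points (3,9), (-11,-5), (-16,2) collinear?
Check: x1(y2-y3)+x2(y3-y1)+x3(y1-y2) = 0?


3*(-5-2) - 11*(2-9) - 16*(9+ 5)
= -21 + 77 - 224 = -168

No, not collinear (determinant = -168)


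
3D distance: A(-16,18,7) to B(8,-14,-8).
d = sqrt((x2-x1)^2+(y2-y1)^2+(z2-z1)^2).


dx=24, dy=-32, dz=-15
d = sqrt(576+1024+225) = sqrt(1825) = 42.7200

42.7200


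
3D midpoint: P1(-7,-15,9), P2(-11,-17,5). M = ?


Mx = (-7- 11)/2 = -9.0000
My = (-15- 17)/2 = -16.0000
Mz = (9+5)/2 = 7.0000

M = (-9.0000, -16.0000, 7.0000)


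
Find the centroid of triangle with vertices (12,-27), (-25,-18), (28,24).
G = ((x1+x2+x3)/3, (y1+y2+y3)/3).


Gx = (12- 25+28)/3 = 15/3 = 5.0000
Gy = (-27- 18+24)/3 = -21/3 = -7.0000

G = (5.0000, -7.0000)


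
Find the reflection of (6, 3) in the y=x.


Reflection rule for y=x: (y, x)
(6, 3) -> (3, 6)

(3, 6)


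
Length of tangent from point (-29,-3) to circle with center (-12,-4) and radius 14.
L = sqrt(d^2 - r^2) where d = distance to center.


d = sqrt((-29+ 12)^2 + (-3+ 4)^2) = sqrt(289+1) = 17.0294
L = sqrt(290.0000 - 196) = sqrt(94.0000) = 9.6954

9.6954


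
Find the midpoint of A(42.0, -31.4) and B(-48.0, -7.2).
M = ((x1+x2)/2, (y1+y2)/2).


Mx = (42.0 - 48.0)/2 = -6.0/2 = -3.0000
My = (-31.4 - 7.2)/2 = -38.6/2 = -19.3000

(-3.0000, -19.3000)


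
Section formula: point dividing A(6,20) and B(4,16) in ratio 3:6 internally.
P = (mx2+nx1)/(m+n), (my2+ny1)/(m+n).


Px = (3*4 + 6*6)/9 = 48/9 = 5.3333
Py = (3*16 + 6*20)/9 = 168/9 = 18.6667

P = (5.3333, 18.6667)


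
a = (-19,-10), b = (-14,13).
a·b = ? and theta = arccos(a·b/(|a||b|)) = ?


a·b = -19*(-14) - 10*13 = 266 - 130 = 136
|a| = sqrt(361+100) = 21.4709
|b| = sqrt(196+169) = 19.1050
cos(theta) = 136/(sqrt(461)*sqrt(365)) = 136/sqrt(168265) = 0.331545
theta = arccos(136/sqrt(168265)) = 70.6374 degrees

a·b = 136, theta = 70.6374 deg


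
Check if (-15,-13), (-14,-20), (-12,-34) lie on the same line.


-15*(-20+ 34) - 14*(-34+ 13) - 12*(-13+ 20)
= -210 + 294 - 84 = 0

Yes, collinear (determinant = 0)


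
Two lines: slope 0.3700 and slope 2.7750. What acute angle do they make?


m1-m2 = -2.405
1+m1*m2 = 2.02675
tan(theta) = |-2.405/2.02675| = 1.186629
theta = arctan(|-2.405/2.02675|) = 49.8784 degrees (acute angle)

49.8784 degrees


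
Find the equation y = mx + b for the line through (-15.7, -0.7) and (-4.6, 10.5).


m = (11.2)/(11.1) = 1.0090
b = y1 - m*x1 = -0.7 - (11.2*(-15.7))/(11.1) = -0.7 + 15.8414 = 15.1414

y = 1.0090x + 15.1414


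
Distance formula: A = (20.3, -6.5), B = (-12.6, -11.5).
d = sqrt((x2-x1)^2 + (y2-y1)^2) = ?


dx = -12.6 - 20.3 = -32.9
dy = -11.5 + 6.5 = -5.0
d = sqrt(1082.41 + 25.0) = sqrt(1107.41) = 33.2778

33.2778


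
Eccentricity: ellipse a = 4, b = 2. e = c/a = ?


c = sqrt(16-4) = sqrt(12) = 3.4641
e = c/a = sqrt(12)/4 = 0.8660

e = 0.8660


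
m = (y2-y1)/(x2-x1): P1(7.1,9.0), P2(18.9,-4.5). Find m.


dy = -4.5 - 9.0 = -13.5
dx = 18.9 - 7.1 = 11.8
m = -13.5/11.8 = -1.1441

m = -1.1441


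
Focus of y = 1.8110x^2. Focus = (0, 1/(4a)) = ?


a = 1.8110
4a = 7.2440
focus = (0, 1/7.2440) = (0, 0.1380)

Focus = (0, 0.1380)


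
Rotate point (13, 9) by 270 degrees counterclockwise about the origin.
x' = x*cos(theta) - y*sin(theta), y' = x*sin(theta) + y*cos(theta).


cos(270) = 0, sin(270) = -1
x' = 13*0 - 9*(-1) = 9
y' = 13*(-1) + 9*0 = -13

(9, -13)


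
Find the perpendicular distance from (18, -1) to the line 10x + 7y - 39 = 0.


|10*18 + 7*(-1) - 39| = |134| = 134
sqrt(100 + 49) = sqrt(149) = 12.2066
d = 134/sqrt(149) = 10.9777

10.9777


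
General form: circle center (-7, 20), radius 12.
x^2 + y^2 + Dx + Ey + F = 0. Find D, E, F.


(x+ 7)^2 + (y-20)^2 = 12^2
D = -2h = 14, E = -2k = -40
F = h^2+k^2-r^2 = 49+400-144 = 305

D = 14, E = -40, F = 305


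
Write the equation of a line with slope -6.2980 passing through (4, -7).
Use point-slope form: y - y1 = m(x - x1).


y + 7 = -6.2980(x - 4)
y = -6.2980x - 7 + 6.2980*4
y = -6.2980x + 18.1920

y = -6.2980x + 18.1920


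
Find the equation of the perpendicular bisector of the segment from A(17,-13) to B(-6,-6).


Midpoint = (5.5, -9.5)
Slope of AB = dy/dx = 7/(-23) = -0.3043
Perp slope = -dx/dy = 23/7 = 3.2857
b = My - (perp slope)*Mx = -9.5 + (-23*5.5)/7 = -9.5 - 18.0714 = -27.5714

y = 3.2857x - 27.5714


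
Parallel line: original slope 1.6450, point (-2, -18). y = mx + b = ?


Parallel lines have equal slopes.
m2 = 1.6450
b2 = -18 - 1.6450*(-2) = -14.7100

y = 1.6450x - 14.7100


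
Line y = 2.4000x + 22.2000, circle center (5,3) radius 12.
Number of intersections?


Substitute y = 2.4000x + 22.2000: (x-5)^2 + (2.4000x+22.2000-3)^2 = 144
Expand to Ax^2 + Bx + C = 0, where b-k = 19.2
A = 1+m^2 = 6.76
B = 2(m(b-k) - h) = 2(2.4000*19.2 - 5) = 82.16
C = h^2 + (b-k)^2 - r^2 = 25 + 368.64 - 144 = 249.64
disc = B^2-4AC = 6750.2656 - 6750.2656 = 0
disc = 0

1 intersection point (tangent)


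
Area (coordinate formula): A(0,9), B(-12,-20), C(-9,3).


0*(-20-3) = 0
-12*(3-9) = 72
-9*(9+ 20) = -261
sum = -189
Area = |-189|/2 = 94.5000

94.5000 sq units


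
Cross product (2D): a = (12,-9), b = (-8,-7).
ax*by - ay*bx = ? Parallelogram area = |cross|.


cross = 12*(-7) + 9*(-8) = -84 - 72 = -156
Parallelogram area = |-156| = 156

cross = -156, parallelogram area = 156


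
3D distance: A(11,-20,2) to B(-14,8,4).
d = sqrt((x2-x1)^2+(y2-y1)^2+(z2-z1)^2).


dx=-25, dy=28, dz=2
d = sqrt(625+784+4) = sqrt(1413) = 37.5899

37.5899


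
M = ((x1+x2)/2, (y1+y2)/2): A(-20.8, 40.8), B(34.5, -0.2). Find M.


Mx = (-20.8 + 34.5)/2 = 13.7/2 = 6.8500
My = (40.8 - 0.2)/2 = 40.6/2 = 20.3000

(6.8500, 20.3000)


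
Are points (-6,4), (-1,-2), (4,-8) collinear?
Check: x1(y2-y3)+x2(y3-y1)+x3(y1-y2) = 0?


-6*(-2+ 8) - 1*(-8-4) + 4*(4+ 2)
= -36 + 12 + 24 = 0

Yes, collinear (determinant = 0)


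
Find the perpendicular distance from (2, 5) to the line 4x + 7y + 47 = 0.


|4*2 + 7*5 + 47| = |90| = 90
sqrt(16 + 49) = sqrt(65) = 8.0623
d = 90/sqrt(65) = 11.1631

11.1631


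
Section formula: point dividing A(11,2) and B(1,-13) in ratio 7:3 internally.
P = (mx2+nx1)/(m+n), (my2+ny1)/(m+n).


Px = (7*1 + 3*11)/10 = 40/10 = 4.0000
Py = (7*(-13) + 3*2)/10 = -85/10 = -8.5000

P = (4.0000, -8.5000)


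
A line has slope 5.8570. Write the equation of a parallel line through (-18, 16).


Parallel lines have equal slopes.
m2 = 5.8570
b2 = 16 - 5.8570*(-18) = 121.4260

y = 5.8570x + 121.4260


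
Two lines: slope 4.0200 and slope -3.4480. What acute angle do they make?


m1-m2 = 7.468
1+m1*m2 = -12.86096
tan(theta) = |7.468/(-12.86096)| = 0.580672
theta = arctan(|7.468/(-12.86096)|) = 30.1425 degrees (acute angle)

30.1425 degrees


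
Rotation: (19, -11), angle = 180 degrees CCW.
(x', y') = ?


cos(180) = -1, sin(180) = 0
x' = 19*(-1) + 11*0 = -19
y' = 19*0 - 11*(-1) = 11

(-19, 11)


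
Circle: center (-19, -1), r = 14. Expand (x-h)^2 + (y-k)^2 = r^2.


(x+ 19)^2 + (y+ 1)^2 = 14^2
D = -2h = 38, E = -2k = 2
F = h^2+k^2-r^2 = 361+1-196 = 166

x^2 + y^2 + 38x + 2y + 166 = 0


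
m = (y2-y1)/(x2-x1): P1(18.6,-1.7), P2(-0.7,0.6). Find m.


dy = 0.6 + 1.7 = 2.3
dx = -0.7 - 18.6 = -19.3
m = 2.3/(-19.3) = -0.1192

m = -0.1192


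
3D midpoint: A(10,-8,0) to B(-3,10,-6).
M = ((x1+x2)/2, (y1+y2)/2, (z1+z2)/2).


Mx = (10- 3)/2 = 3.5000
My = (-8+10)/2 = 1.0000
Mz = (0- 6)/2 = -3.0000

M = (3.5000, 1.0000, -3.0000)


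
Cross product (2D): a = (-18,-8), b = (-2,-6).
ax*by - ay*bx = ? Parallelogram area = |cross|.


cross = -18*(-6) + 8*(-2) = 108 - 16 = 92
Parallelogram area = |92| = 92

cross = 92, parallelogram area = 92


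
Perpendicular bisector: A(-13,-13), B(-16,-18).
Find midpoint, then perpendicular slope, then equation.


Midpoint = (-14.5, -15.5)
Slope of AB = dy/dx = -5/(-3) = 1.6667
Perp slope = -dx/dy = -3/5 = -0.6000
b = My - (perp slope)*Mx = -15.5 + (-3*(-14.5))/(-5) = -15.5 - 8.7000 = -24.2000

y = -0.6000x - 24.2000


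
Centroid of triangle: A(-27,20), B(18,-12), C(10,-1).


Gx = (-27+18+10)/3 = 1/3 = 0.3333
Gy = (20- 12- 1)/3 = 7/3 = 2.3333

G = (0.3333, 2.3333)


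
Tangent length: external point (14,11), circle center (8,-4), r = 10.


d = sqrt((14-8)^2 + (11+ 4)^2) = sqrt(36+225) = 16.1555
L = sqrt(261.0000 - 100) = sqrt(161.0000) = 12.6886

12.6886


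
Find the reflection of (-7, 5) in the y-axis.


Reflection rule for y-axis: (-x, y)
(-7, 5) -> (7, 5)

(7, 5)


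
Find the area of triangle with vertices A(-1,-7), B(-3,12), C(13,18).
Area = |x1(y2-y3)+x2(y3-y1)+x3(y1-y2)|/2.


-1*(12-18) = 6
-3*(18+ 7) = -75
13*(-7-12) = -247
sum = -316
Area = |-316|/2 = 158.0000

158.0000 sq units


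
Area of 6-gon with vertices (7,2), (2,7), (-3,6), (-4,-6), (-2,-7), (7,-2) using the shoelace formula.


sum(xi*y_{i+1}) = 7*7 + 2*6 - 3*(-6) - 4*(-7) - 2*(-2) + 7*2 = 125
sum(yi*x_{i+1}) = 2*2 + 7*(-3) + 6*(-4) - 6*(-2) - 7*7 - 2*7 = -92
Area = |125 + 92|/2 = 217/2 = 108.5000

108.5000 sq units


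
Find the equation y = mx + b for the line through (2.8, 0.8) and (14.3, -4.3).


m = (-5.1)/(11.5) = -0.4435
b = y1 - m*x1 = 0.8 - (-5.1*2.8)/(11.5) = 0.8 + 1.2417 = 2.0417

y = -0.4435x + 2.0417


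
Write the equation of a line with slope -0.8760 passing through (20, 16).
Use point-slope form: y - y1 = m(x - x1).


y - 16 = -0.8760(x - 20)
y = -0.8760x + 16 + 0.8760*20
y = -0.8760x + 33.5200

y = -0.8760x + 33.5200


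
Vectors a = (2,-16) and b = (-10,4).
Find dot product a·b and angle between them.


a·b = 2*(-10) - 16*4 = -20 - 64 = -84
|a| = sqrt(4+256) = 16.1245
|b| = sqrt(100+16) = 10.7703
cos(theta) = -84/(sqrt(260)*sqrt(116)) = -84/sqrt(30160) = -0.483686
theta = arccos(-84/sqrt(30160)) = 118.9264 degrees

a·b = -84, theta = 118.9264 deg


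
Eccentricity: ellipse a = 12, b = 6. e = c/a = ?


c = sqrt(144-36) = sqrt(108) = 10.3923
e = c/a = sqrt(108)/12 = 0.8660

e = 0.8660


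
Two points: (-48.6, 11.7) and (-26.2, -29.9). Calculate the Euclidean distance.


dx = -26.2 + 48.6 = 22.4
dy = -29.9 - 11.7 = -41.6
d = sqrt(501.76 + 1730.56) = sqrt(2232.32) = 47.2474

47.2474


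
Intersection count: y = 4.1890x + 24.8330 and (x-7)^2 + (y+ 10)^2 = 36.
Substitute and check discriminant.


Substitute y = 4.1890x + 24.8330: (x-7)^2 + (4.1890x+24.8330+ 10)^2 = 36
Expand to Ax^2 + Bx + C = 0, where b-k = 34.833
A = 1+m^2 = 18.547721
B = 2(m(b-k) - h) = 2(4.1890*34.833 - 7) = 277.830874
C = h^2 + (b-k)^2 - r^2 = 49 + 1213.337889 - 36 = 1226.337889
disc = B^2-4AC = 77189.9945 - 90983.0921 = -13793.0976
disc < 0

0 intersection points


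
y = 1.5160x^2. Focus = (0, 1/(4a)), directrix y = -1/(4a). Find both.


a = 1.5160
1/(4a) = 0.1649
Focus = (0, 0.1649)
Directrix: y = -0.1649

Focus = (0, 0.1649), Directrix: y = -0.1649


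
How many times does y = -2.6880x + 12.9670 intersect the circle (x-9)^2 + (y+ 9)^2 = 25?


Substitute y = -2.6880x + 12.9670: (x-9)^2 + (-2.6880x+12.9670+ 9)^2 = 25
Expand to Ax^2 + Bx + C = 0, where b-k = 21.967
A = 1+m^2 = 8.225344
B = 2(m(b-k) - h) = 2(-2.6880*21.967 - 9) = -136.094592
C = h^2 + (b-k)^2 - r^2 = 81 + 482.549089 - 25 = 538.549089
disc = B^2-4AC = 18521.7380 - 17719.0061 = 802.7319
disc > 0

2 intersection points


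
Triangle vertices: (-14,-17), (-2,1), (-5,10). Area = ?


-14*(1-10) = 126
-2*(10+ 17) = -54
-5*(-17-1) = 90
sum = 162
Area = |162|/2 = 81.0000

81.0000 sq units


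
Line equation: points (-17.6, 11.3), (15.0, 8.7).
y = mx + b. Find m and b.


m = (-2.6)/(32.6) = -0.0798
b = y1 - m*x1 = 11.3 - (-2.6*(-17.6))/(32.6) = 11.3 - 1.4037 = 9.8963

y = -0.0798x + 9.8963


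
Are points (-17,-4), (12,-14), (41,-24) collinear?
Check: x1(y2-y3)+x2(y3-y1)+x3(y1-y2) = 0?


-17*(-14+ 24) + 12*(-24+ 4) + 41*(-4+ 14)
= -170 - 240 + 410 = 0

Yes, collinear (determinant = 0)


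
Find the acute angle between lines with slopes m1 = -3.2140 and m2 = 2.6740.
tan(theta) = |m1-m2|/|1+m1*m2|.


m1-m2 = -5.888
1+m1*m2 = -7.594236
tan(theta) = |-5.888/(-7.594236)| = 0.775325
theta = arctan(|-5.888/(-7.594236)|) = 37.7873 degrees (acute angle)

37.7873 degrees


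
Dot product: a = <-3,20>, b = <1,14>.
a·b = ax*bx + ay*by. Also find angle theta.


a·b = -3*1 + 20*14 = -3 + 280 = 277
|a| = sqrt(9+400) = 20.2237
|b| = sqrt(1+196) = 14.0357
cos(theta) = 277/(sqrt(409)*sqrt(197)) = 277/sqrt(80573) = 0.975854
theta = arccos(277/sqrt(80573)) = 12.6164 degrees

a·b = 277, theta = 12.6164 deg


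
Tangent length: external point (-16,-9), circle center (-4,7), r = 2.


d = sqrt((-16+ 4)^2 + (-9-7)^2) = sqrt(144+256) = 20.0000
L = sqrt(400.0000 - 4) = sqrt(396.0000) = 19.8997

19.8997


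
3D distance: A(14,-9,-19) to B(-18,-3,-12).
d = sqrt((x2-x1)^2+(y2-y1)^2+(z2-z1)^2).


dx=-32, dy=6, dz=7
d = sqrt(1024+36+49) = sqrt(1109) = 33.3017

33.3017
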